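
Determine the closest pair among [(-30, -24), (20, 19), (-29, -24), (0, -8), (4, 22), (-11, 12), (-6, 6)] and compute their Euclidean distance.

Computing all pairwise distances among 7 points:

d((-30, -24), (20, 19)) = 65.9469
d((-30, -24), (-29, -24)) = 1.0 <-- minimum
d((-30, -24), (0, -8)) = 34.0
d((-30, -24), (4, 22)) = 57.2014
d((-30, -24), (-11, 12)) = 40.7063
d((-30, -24), (-6, 6)) = 38.4187
d((20, 19), (-29, -24)) = 65.192
d((20, 19), (0, -8)) = 33.6006
d((20, 19), (4, 22)) = 16.2788
d((20, 19), (-11, 12)) = 31.7805
d((20, 19), (-6, 6)) = 29.0689
d((-29, -24), (0, -8)) = 33.121
d((-29, -24), (4, 22)) = 56.6127
d((-29, -24), (-11, 12)) = 40.2492
d((-29, -24), (-6, 6)) = 37.8021
d((0, -8), (4, 22)) = 30.2655
d((0, -8), (-11, 12)) = 22.8254
d((0, -8), (-6, 6)) = 15.2315
d((4, 22), (-11, 12)) = 18.0278
d((4, 22), (-6, 6)) = 18.868
d((-11, 12), (-6, 6)) = 7.8102

Closest pair: (-30, -24) and (-29, -24) with distance 1.0

The closest pair is (-30, -24) and (-29, -24) with Euclidean distance 1.0. For 7 points, brute-force pairwise comparison is shown above. For large n, the divide-and-conquer algorithm (sort by x, recurse on halves, check the dividing strip) achieves O(n log n).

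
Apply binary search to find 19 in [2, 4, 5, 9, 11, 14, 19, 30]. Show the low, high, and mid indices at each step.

Binary search for 19 in [2, 4, 5, 9, 11, 14, 19, 30]:

lo=0, hi=7, mid=3, arr[mid]=9 -> 9 < 19, search right half
lo=4, hi=7, mid=5, arr[mid]=14 -> 14 < 19, search right half
lo=6, hi=7, mid=6, arr[mid]=19 -> Found target at index 6!

Binary search finds 19 at index 6 after 3 comparisons. The search repeatedly halves the search space by comparing with the middle element.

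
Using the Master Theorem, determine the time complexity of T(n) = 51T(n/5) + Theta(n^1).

Master Theorem for T(n) = 51T(n/5) + O(n^1):

a = 51, b = 5, c = 1
log_b(a) = log_5(51) = 2.4430

Case 1: c = 1 < log_5(51) = 2.4430
T(n) = O(n^(log_5 51))

For T(n) = 51T(n/5) + O(n^1): log_5(51) = 2.4430. This is Case 1 of the Master Theorem (c < log_b(a), work dominated by leaves), giving O(n^(log_5 51)).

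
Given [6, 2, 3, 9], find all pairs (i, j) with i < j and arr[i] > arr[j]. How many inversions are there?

Finding inversions in [6, 2, 3, 9]:

(0, 1): arr[0]=6 > arr[1]=2
(0, 2): arr[0]=6 > arr[2]=3

Total inversions: 2

The array has 2 inversion(s): (0,1), (0,2). Each pair (i,j) satisfies i < j and arr[i] > arr[j].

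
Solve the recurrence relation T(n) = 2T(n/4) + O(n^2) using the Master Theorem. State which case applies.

Master Theorem for T(n) = 2T(n/4) + O(n^2):

a = 2, b = 4, c = 2
log_b(a) = log_4(2) = 0.5000

Case 3: c = 2 > log_4(2) = 0.5000
T(n) = O(n^2) = O(n^2)

For T(n) = 2T(n/4) + O(n^2): log_4(2) = 0.5000. This is Case 3 of the Master Theorem (c > log_b(a), work dominated by root), giving O(n^2).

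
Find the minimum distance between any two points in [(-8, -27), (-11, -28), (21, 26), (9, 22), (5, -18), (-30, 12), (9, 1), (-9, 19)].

Computing all pairwise distances among 8 points:

d((-8, -27), (-11, -28)) = 3.1623 <-- minimum
d((-8, -27), (21, 26)) = 60.4152
d((-8, -27), (9, 22)) = 51.8652
d((-8, -27), (5, -18)) = 15.8114
d((-8, -27), (-30, 12)) = 44.7772
d((-8, -27), (9, 1)) = 32.7567
d((-8, -27), (-9, 19)) = 46.0109
d((-11, -28), (21, 26)) = 62.7694
d((-11, -28), (9, 22)) = 53.8516
d((-11, -28), (5, -18)) = 18.868
d((-11, -28), (-30, 12)) = 44.2832
d((-11, -28), (9, 1)) = 35.2278
d((-11, -28), (-9, 19)) = 47.0425
d((21, 26), (9, 22)) = 12.6491
d((21, 26), (5, -18)) = 46.8188
d((21, 26), (-30, 12)) = 52.8867
d((21, 26), (9, 1)) = 27.7308
d((21, 26), (-9, 19)) = 30.8058
d((9, 22), (5, -18)) = 40.1995
d((9, 22), (-30, 12)) = 40.2616
d((9, 22), (9, 1)) = 21.0
d((9, 22), (-9, 19)) = 18.2483
d((5, -18), (-30, 12)) = 46.0977
d((5, -18), (9, 1)) = 19.4165
d((5, -18), (-9, 19)) = 39.5601
d((-30, 12), (9, 1)) = 40.5216
d((-30, 12), (-9, 19)) = 22.1359
d((9, 1), (-9, 19)) = 25.4558

Closest pair: (-8, -27) and (-11, -28) with distance 3.1623

The closest pair is (-8, -27) and (-11, -28) with Euclidean distance 3.1623. For 8 points, brute-force pairwise comparison is shown above. For large n, the divide-and-conquer algorithm (sort by x, recurse on halves, check the dividing strip) achieves O(n log n).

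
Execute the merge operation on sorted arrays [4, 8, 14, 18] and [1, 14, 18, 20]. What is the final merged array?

Merging process:

Compare 4 vs 1: take 1 from right. Merged: [1]
Compare 4 vs 14: take 4 from left. Merged: [1, 4]
Compare 8 vs 14: take 8 from left. Merged: [1, 4, 8]
Compare 14 vs 14: take 14 from left. Merged: [1, 4, 8, 14]
Compare 18 vs 14: take 14 from right. Merged: [1, 4, 8, 14, 14]
Compare 18 vs 18: take 18 from left. Merged: [1, 4, 8, 14, 14, 18]
Append remaining from right: [18, 20]. Merged: [1, 4, 8, 14, 14, 18, 18, 20]

Final merged array: [1, 4, 8, 14, 14, 18, 18, 20]
Total comparisons: 6

The merged array is [1, 4, 8, 14, 14, 18, 18, 20], requiring 6 comparisons. The merge step runs in O(n) time where n is the total number of elements.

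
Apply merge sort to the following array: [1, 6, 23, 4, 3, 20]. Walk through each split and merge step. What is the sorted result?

Merge sort trace:

Split: [1, 6, 23, 4, 3, 20] -> [1, 6, 23] and [4, 3, 20]
  Split: [1, 6, 23] -> [1] and [6, 23]
    Split: [6, 23] -> [6] and [23]
    Merge: [6] + [23] -> [6, 23]
  Merge: [1] + [6, 23] -> [1, 6, 23]
  Split: [4, 3, 20] -> [4] and [3, 20]
    Split: [3, 20] -> [3] and [20]
    Merge: [3] + [20] -> [3, 20]
  Merge: [4] + [3, 20] -> [3, 4, 20]
Merge: [1, 6, 23] + [3, 4, 20] -> [1, 3, 4, 6, 20, 23]

Final sorted array: [1, 3, 4, 6, 20, 23]

The merge sort proceeds by recursively splitting the array and merging sorted halves.
After all merges, the sorted array is [1, 3, 4, 6, 20, 23].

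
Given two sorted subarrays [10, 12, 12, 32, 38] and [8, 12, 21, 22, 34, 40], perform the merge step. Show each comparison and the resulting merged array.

Merging process:

Compare 10 vs 8: take 8 from right. Merged: [8]
Compare 10 vs 12: take 10 from left. Merged: [8, 10]
Compare 12 vs 12: take 12 from left. Merged: [8, 10, 12]
Compare 12 vs 12: take 12 from left. Merged: [8, 10, 12, 12]
Compare 32 vs 12: take 12 from right. Merged: [8, 10, 12, 12, 12]
Compare 32 vs 21: take 21 from right. Merged: [8, 10, 12, 12, 12, 21]
Compare 32 vs 22: take 22 from right. Merged: [8, 10, 12, 12, 12, 21, 22]
Compare 32 vs 34: take 32 from left. Merged: [8, 10, 12, 12, 12, 21, 22, 32]
Compare 38 vs 34: take 34 from right. Merged: [8, 10, 12, 12, 12, 21, 22, 32, 34]
Compare 38 vs 40: take 38 from left. Merged: [8, 10, 12, 12, 12, 21, 22, 32, 34, 38]
Append remaining from right: [40]. Merged: [8, 10, 12, 12, 12, 21, 22, 32, 34, 38, 40]

Final merged array: [8, 10, 12, 12, 12, 21, 22, 32, 34, 38, 40]
Total comparisons: 10

The merged array is [8, 10, 12, 12, 12, 21, 22, 32, 34, 38, 40], requiring 10 comparisons. The merge step runs in O(n) time where n is the total number of elements.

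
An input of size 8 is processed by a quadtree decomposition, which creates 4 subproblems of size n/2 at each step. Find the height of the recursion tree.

For divide and conquer with division factor 2:

Problem sizes at each level:
Level 0: 8
Level 1: 4
Level 2: 2
Level 3: 1

The root is level 0 and the size-1 base case is level 3 (the tree spans levels 0 through 3, i.e. 4 levels counting the root), so the depth is the number of divisions: log_2(8) = 3

The recursion tree depth is log_2(8) = 3. At each level, the problem size is divided by 2, so it takes 3 divisions to reduce to a base case of size 1. The algorithm makes 4 recursive calls at each level.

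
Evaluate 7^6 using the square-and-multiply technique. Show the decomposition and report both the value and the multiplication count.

Computing 7^6 by squaring (build up from 7^1; each line after the first costs one multiplication):

7^1 = 7
7^2 = (7^1)^2 = 7^2 = 49
7^3 = 7 * 7^2 = 7 * 49 = 343
7^6 = (7^3)^2 = 343^2 = 117649

Result: 117649
Multiplications needed: 3 (3 lines after 7^1)

7^6 = 117649. Using exponentiation by squaring, this requires 3 multiplications. The key idea: if the exponent is even, square the half-power; if odd, multiply by the base once.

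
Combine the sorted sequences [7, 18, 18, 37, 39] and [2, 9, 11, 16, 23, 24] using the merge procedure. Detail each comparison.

Merging process:

Compare 7 vs 2: take 2 from right. Merged: [2]
Compare 7 vs 9: take 7 from left. Merged: [2, 7]
Compare 18 vs 9: take 9 from right. Merged: [2, 7, 9]
Compare 18 vs 11: take 11 from right. Merged: [2, 7, 9, 11]
Compare 18 vs 16: take 16 from right. Merged: [2, 7, 9, 11, 16]
Compare 18 vs 23: take 18 from left. Merged: [2, 7, 9, 11, 16, 18]
Compare 18 vs 23: take 18 from left. Merged: [2, 7, 9, 11, 16, 18, 18]
Compare 37 vs 23: take 23 from right. Merged: [2, 7, 9, 11, 16, 18, 18, 23]
Compare 37 vs 24: take 24 from right. Merged: [2, 7, 9, 11, 16, 18, 18, 23, 24]
Append remaining from left: [37, 39]. Merged: [2, 7, 9, 11, 16, 18, 18, 23, 24, 37, 39]

Final merged array: [2, 7, 9, 11, 16, 18, 18, 23, 24, 37, 39]
Total comparisons: 9

The merged array is [2, 7, 9, 11, 16, 18, 18, 23, 24, 37, 39], requiring 9 comparisons. The merge step runs in O(n) time where n is the total number of elements.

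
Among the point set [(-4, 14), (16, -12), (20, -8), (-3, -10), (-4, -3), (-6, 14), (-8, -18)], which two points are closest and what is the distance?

Computing all pairwise distances among 7 points:

d((-4, 14), (16, -12)) = 32.8024
d((-4, 14), (20, -8)) = 32.5576
d((-4, 14), (-3, -10)) = 24.0208
d((-4, 14), (-4, -3)) = 17.0
d((-4, 14), (-6, 14)) = 2.0 <-- minimum
d((-4, 14), (-8, -18)) = 32.249
d((16, -12), (20, -8)) = 5.6569
d((16, -12), (-3, -10)) = 19.105
d((16, -12), (-4, -3)) = 21.9317
d((16, -12), (-6, 14)) = 34.0588
d((16, -12), (-8, -18)) = 24.7386
d((20, -8), (-3, -10)) = 23.0868
d((20, -8), (-4, -3)) = 24.5153
d((20, -8), (-6, 14)) = 34.0588
d((20, -8), (-8, -18)) = 29.7321
d((-3, -10), (-4, -3)) = 7.0711
d((-3, -10), (-6, 14)) = 24.1868
d((-3, -10), (-8, -18)) = 9.434
d((-4, -3), (-6, 14)) = 17.1172
d((-4, -3), (-8, -18)) = 15.5242
d((-6, 14), (-8, -18)) = 32.0624

Closest pair: (-4, 14) and (-6, 14) with distance 2.0

The closest pair is (-4, 14) and (-6, 14) with Euclidean distance 2.0. For 7 points, brute-force pairwise comparison is shown above. For large n, the divide-and-conquer algorithm (sort by x, recurse on halves, check the dividing strip) achieves O(n log n).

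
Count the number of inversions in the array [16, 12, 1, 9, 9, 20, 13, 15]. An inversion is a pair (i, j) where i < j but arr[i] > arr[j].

Finding inversions in [16, 12, 1, 9, 9, 20, 13, 15]:

(0, 1): arr[0]=16 > arr[1]=12
(0, 2): arr[0]=16 > arr[2]=1
(0, 3): arr[0]=16 > arr[3]=9
(0, 4): arr[0]=16 > arr[4]=9
(0, 6): arr[0]=16 > arr[6]=13
(0, 7): arr[0]=16 > arr[7]=15
(1, 2): arr[1]=12 > arr[2]=1
(1, 3): arr[1]=12 > arr[3]=9
(1, 4): arr[1]=12 > arr[4]=9
(5, 6): arr[5]=20 > arr[6]=13
(5, 7): arr[5]=20 > arr[7]=15

Total inversions: 11

The array has 11 inversion(s): (0,1), (0,2), (0,3), (0,4), (0,6), (0,7), (1,2), (1,3), (1,4), (5,6), (5,7). Each pair (i,j) satisfies i < j and arr[i] > arr[j].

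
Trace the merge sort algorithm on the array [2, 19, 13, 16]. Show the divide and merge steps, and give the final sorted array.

Merge sort trace:

Split: [2, 19, 13, 16] -> [2, 19] and [13, 16]
  Split: [2, 19] -> [2] and [19]
  Merge: [2] + [19] -> [2, 19]
  Split: [13, 16] -> [13] and [16]
  Merge: [13] + [16] -> [13, 16]
Merge: [2, 19] + [13, 16] -> [2, 13, 16, 19]

Final sorted array: [2, 13, 16, 19]

The merge sort proceeds by recursively splitting the array and merging sorted halves.
After all merges, the sorted array is [2, 13, 16, 19].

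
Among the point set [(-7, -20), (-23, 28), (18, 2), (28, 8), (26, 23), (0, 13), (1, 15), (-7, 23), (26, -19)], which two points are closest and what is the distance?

Computing all pairwise distances among 9 points:

d((-7, -20), (-23, 28)) = 50.5964
d((-7, -20), (18, 2)) = 33.3017
d((-7, -20), (28, 8)) = 44.8219
d((-7, -20), (26, 23)) = 54.2033
d((-7, -20), (0, 13)) = 33.7343
d((-7, -20), (1, 15)) = 35.9026
d((-7, -20), (-7, 23)) = 43.0
d((-7, -20), (26, -19)) = 33.0151
d((-23, 28), (18, 2)) = 48.5489
d((-23, 28), (28, 8)) = 54.7814
d((-23, 28), (26, 23)) = 49.2544
d((-23, 28), (0, 13)) = 27.4591
d((-23, 28), (1, 15)) = 27.2947
d((-23, 28), (-7, 23)) = 16.7631
d((-23, 28), (26, -19)) = 67.897
d((18, 2), (28, 8)) = 11.6619
d((18, 2), (26, 23)) = 22.4722
d((18, 2), (0, 13)) = 21.095
d((18, 2), (1, 15)) = 21.4009
d((18, 2), (-7, 23)) = 32.6497
d((18, 2), (26, -19)) = 22.4722
d((28, 8), (26, 23)) = 15.1327
d((28, 8), (0, 13)) = 28.4429
d((28, 8), (1, 15)) = 27.8927
d((28, 8), (-7, 23)) = 38.0789
d((28, 8), (26, -19)) = 27.074
d((26, 23), (0, 13)) = 27.8568
d((26, 23), (1, 15)) = 26.2488
d((26, 23), (-7, 23)) = 33.0
d((26, 23), (26, -19)) = 42.0
d((0, 13), (1, 15)) = 2.2361 <-- minimum
d((0, 13), (-7, 23)) = 12.2066
d((0, 13), (26, -19)) = 41.2311
d((1, 15), (-7, 23)) = 11.3137
d((1, 15), (26, -19)) = 42.2019
d((-7, 23), (26, -19)) = 53.4135

Closest pair: (0, 13) and (1, 15) with distance 2.2361

The closest pair is (0, 13) and (1, 15) with Euclidean distance 2.2361. For 9 points, brute-force pairwise comparison is shown above. For large n, the divide-and-conquer algorithm (sort by x, recurse on halves, check the dividing strip) achieves O(n log n).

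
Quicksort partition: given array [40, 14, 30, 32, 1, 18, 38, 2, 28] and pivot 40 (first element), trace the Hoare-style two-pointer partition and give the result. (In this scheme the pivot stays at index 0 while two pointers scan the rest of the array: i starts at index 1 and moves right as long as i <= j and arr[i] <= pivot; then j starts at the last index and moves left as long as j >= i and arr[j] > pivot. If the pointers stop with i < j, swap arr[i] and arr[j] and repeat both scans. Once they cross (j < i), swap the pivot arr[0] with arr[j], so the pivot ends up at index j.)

Hoare-style two-pointer partition with pivot = 40:

Initial array: [40, 14, 30, 32, 1, 18, 38, 2, 28]

Pointers start at i = 1, j = 8.
i ends at 9, j ends at 8: the pointers have crossed (j < i), so scanning stops.

Swap pivot arr[0] with arr[8] to place pivot at position 8: [28, 14, 30, 32, 1, 18, 38, 2, 40]
Pivot position: 8

After partitioning with pivot 40, the array becomes [28, 14, 30, 32, 1, 18, 38, 2, 40]. The pivot is placed at index 8. All elements to the left of the pivot are <= 40, and all elements to the right are > 40.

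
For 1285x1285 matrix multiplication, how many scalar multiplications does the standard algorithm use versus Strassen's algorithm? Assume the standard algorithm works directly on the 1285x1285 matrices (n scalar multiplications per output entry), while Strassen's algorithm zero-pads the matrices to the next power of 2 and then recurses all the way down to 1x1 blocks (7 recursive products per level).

Matrix multiplication for 1285x1285 matrices:

Strassen's algorithm requires power-of-2 dimensions. Pad 1285x1285 to 2048x2048 (next power of 2).

Standard algorithm: 1285^3 = 2121824125 multiplications
Strassen's algorithm: 7^(log2(2048)) = 7^11 = 1977326743 multiplications
Savings: 2121824125 - 1977326743 = 144497382 multiplications

Standard: 2121824125 multiplications (1285^3). Strassen: 1977326743 multiplications (7^11, after padding to 2048x2048). Strassen reduces 8 recursive multiplications to 7 at each level.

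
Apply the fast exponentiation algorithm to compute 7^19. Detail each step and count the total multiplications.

Computing 7^19 by squaring (build up from 7^1; each line after the first costs one multiplication):

7^1 = 7
7^2 = (7^1)^2 = 7^2 = 49
7^4 = (7^2)^2 = 49^2 = 2401
7^8 = (7^4)^2 = 2401^2 = 5764801
7^9 = 7 * 7^8 = 7 * 5764801 = 40353607
7^18 = (7^9)^2 = 40353607^2 = 1628413597910449
7^19 = 7 * 7^18 = 7 * 1628413597910449 = 11398895185373143

Result: 11398895185373143
Multiplications needed: 6 (6 lines after 7^1)

7^19 = 11398895185373143. Using exponentiation by squaring, this requires 6 multiplications. The key idea: if the exponent is even, square the half-power; if odd, multiply by the base once.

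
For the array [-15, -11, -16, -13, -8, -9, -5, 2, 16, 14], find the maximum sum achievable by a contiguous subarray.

Using Kadane's algorithm on [-15, -11, -16, -13, -8, -9, -5, 2, 16, 14]:

Scanning through the array:
Position 1 (value -11): max_ending_here = -11, max_so_far = -11
Position 2 (value -16): max_ending_here = -16, max_so_far = -11
Position 3 (value -13): max_ending_here = -13, max_so_far = -11
Position 4 (value -8): max_ending_here = -8, max_so_far = -8
Position 5 (value -9): max_ending_here = -9, max_so_far = -8
Position 6 (value -5): max_ending_here = -5, max_so_far = -5
Position 7 (value 2): max_ending_here = 2, max_so_far = 2
Position 8 (value 16): max_ending_here = 18, max_so_far = 18
Position 9 (value 14): max_ending_here = 32, max_so_far = 32

Maximum subarray: [2, 16, 14]
Maximum sum: 32

The maximum subarray is [2, 16, 14] with sum 32. This subarray runs from index 7 to index 9.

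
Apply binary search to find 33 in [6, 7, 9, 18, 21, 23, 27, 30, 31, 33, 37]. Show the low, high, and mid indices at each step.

Binary search for 33 in [6, 7, 9, 18, 21, 23, 27, 30, 31, 33, 37]:

lo=0, hi=10, mid=5, arr[mid]=23 -> 23 < 33, search right half
lo=6, hi=10, mid=8, arr[mid]=31 -> 31 < 33, search right half
lo=9, hi=10, mid=9, arr[mid]=33 -> Found target at index 9!

Binary search finds 33 at index 9 after 3 comparisons. The search repeatedly halves the search space by comparing with the middle element.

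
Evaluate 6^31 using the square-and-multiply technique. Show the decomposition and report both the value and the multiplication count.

Computing 6^31 by squaring (build up from 6^1; each line after the first costs one multiplication):

6^1 = 6
6^2 = (6^1)^2 = 6^2 = 36
6^3 = 6 * 6^2 = 6 * 36 = 216
6^6 = (6^3)^2 = 216^2 = 46656
6^7 = 6 * 6^6 = 6 * 46656 = 279936
6^14 = (6^7)^2 = 279936^2 = 78364164096
6^15 = 6 * 6^14 = 6 * 78364164096 = 470184984576
6^30 = (6^15)^2 = 470184984576^2 = 221073919720733357899776
6^31 = 6 * 6^30 = 6 * 221073919720733357899776 = 1326443518324400147398656

Result: 1326443518324400147398656
Multiplications needed: 8 (8 lines after 6^1)

6^31 = 1326443518324400147398656. Using exponentiation by squaring, this requires 8 multiplications. The key idea: if the exponent is even, square the half-power; if odd, multiply by the base once.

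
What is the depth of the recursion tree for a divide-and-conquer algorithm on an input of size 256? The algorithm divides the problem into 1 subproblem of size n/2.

For divide and conquer with division factor 2:

Problem sizes at each level:
Level 0: 256
Level 1: 128
Level 2: 64
Level 3: 32
Level 4: 16
Level 5: 8
Level 6: 4
Level 7: 2
Level 8: 1

The root is level 0 and the size-1 base case is level 8 (the tree spans levels 0 through 8, i.e. 9 levels counting the root), so the depth is the number of divisions: log_2(256) = 8

The recursion tree depth is log_2(256) = 8. At each level, the problem size is divided by 2, so it takes 8 divisions to reduce to a base case of size 1. The algorithm makes 1 recursive call at each level.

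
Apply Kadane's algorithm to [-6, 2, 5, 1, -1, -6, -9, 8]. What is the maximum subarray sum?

Using Kadane's algorithm on [-6, 2, 5, 1, -1, -6, -9, 8]:

Scanning through the array:
Position 1 (value 2): max_ending_here = 2, max_so_far = 2
Position 2 (value 5): max_ending_here = 7, max_so_far = 7
Position 3 (value 1): max_ending_here = 8, max_so_far = 8
Position 4 (value -1): max_ending_here = 7, max_so_far = 8
Position 5 (value -6): max_ending_here = 1, max_so_far = 8
Position 6 (value -9): max_ending_here = -8, max_so_far = 8
Position 7 (value 8): max_ending_here = 8, max_so_far = 8

Maximum subarray: [2, 5, 1]
Maximum sum: 8

The maximum subarray is [2, 5, 1] with sum 8. This subarray runs from index 1 to index 3.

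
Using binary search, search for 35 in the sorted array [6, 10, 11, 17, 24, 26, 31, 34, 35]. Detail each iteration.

Binary search for 35 in [6, 10, 11, 17, 24, 26, 31, 34, 35]:

lo=0, hi=8, mid=4, arr[mid]=24 -> 24 < 35, search right half
lo=5, hi=8, mid=6, arr[mid]=31 -> 31 < 35, search right half
lo=7, hi=8, mid=7, arr[mid]=34 -> 34 < 35, search right half
lo=8, hi=8, mid=8, arr[mid]=35 -> Found target at index 8!

Binary search finds 35 at index 8 after 4 comparisons. The search repeatedly halves the search space by comparing with the middle element.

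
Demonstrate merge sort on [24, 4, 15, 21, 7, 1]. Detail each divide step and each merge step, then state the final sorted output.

Merge sort trace:

Split: [24, 4, 15, 21, 7, 1] -> [24, 4, 15] and [21, 7, 1]
  Split: [24, 4, 15] -> [24] and [4, 15]
    Split: [4, 15] -> [4] and [15]
    Merge: [4] + [15] -> [4, 15]
  Merge: [24] + [4, 15] -> [4, 15, 24]
  Split: [21, 7, 1] -> [21] and [7, 1]
    Split: [7, 1] -> [7] and [1]
    Merge: [7] + [1] -> [1, 7]
  Merge: [21] + [1, 7] -> [1, 7, 21]
Merge: [4, 15, 24] + [1, 7, 21] -> [1, 4, 7, 15, 21, 24]

Final sorted array: [1, 4, 7, 15, 21, 24]

The merge sort proceeds by recursively splitting the array and merging sorted halves.
After all merges, the sorted array is [1, 4, 7, 15, 21, 24].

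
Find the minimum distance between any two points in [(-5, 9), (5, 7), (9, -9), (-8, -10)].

Computing all pairwise distances among 4 points:

d((-5, 9), (5, 7)) = 10.198 <-- minimum
d((-5, 9), (9, -9)) = 22.8035
d((-5, 9), (-8, -10)) = 19.2354
d((5, 7), (9, -9)) = 16.4924
d((5, 7), (-8, -10)) = 21.4009
d((9, -9), (-8, -10)) = 17.0294

Closest pair: (-5, 9) and (5, 7) with distance 10.198

The closest pair is (-5, 9) and (5, 7) with Euclidean distance 10.198. For 4 points, brute-force pairwise comparison is shown above. For large n, the divide-and-conquer algorithm (sort by x, recurse on halves, check the dividing strip) achieves O(n log n).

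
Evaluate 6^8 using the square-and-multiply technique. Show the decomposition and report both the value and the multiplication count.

Computing 6^8 by squaring (build up from 6^1; each line after the first costs one multiplication):

6^1 = 6
6^2 = (6^1)^2 = 6^2 = 36
6^4 = (6^2)^2 = 36^2 = 1296
6^8 = (6^4)^2 = 1296^2 = 1679616

Result: 1679616
Multiplications needed: 3 (3 lines after 6^1)

6^8 = 1679616. Using exponentiation by squaring, this requires 3 multiplications. The key idea: if the exponent is even, square the half-power; if odd, multiply by the base once.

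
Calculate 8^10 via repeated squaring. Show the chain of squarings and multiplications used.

Computing 8^10 by squaring (build up from 8^1; each line after the first costs one multiplication):

8^1 = 8
8^2 = (8^1)^2 = 8^2 = 64
8^4 = (8^2)^2 = 64^2 = 4096
8^5 = 8 * 8^4 = 8 * 4096 = 32768
8^10 = (8^5)^2 = 32768^2 = 1073741824

Result: 1073741824
Multiplications needed: 4 (4 lines after 8^1)

8^10 = 1073741824. Using exponentiation by squaring, this requires 4 multiplications. The key idea: if the exponent is even, square the half-power; if odd, multiply by the base once.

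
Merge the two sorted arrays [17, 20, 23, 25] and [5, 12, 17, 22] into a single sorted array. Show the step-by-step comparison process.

Merging process:

Compare 17 vs 5: take 5 from right. Merged: [5]
Compare 17 vs 12: take 12 from right. Merged: [5, 12]
Compare 17 vs 17: take 17 from left. Merged: [5, 12, 17]
Compare 20 vs 17: take 17 from right. Merged: [5, 12, 17, 17]
Compare 20 vs 22: take 20 from left. Merged: [5, 12, 17, 17, 20]
Compare 23 vs 22: take 22 from right. Merged: [5, 12, 17, 17, 20, 22]
Append remaining from left: [23, 25]. Merged: [5, 12, 17, 17, 20, 22, 23, 25]

Final merged array: [5, 12, 17, 17, 20, 22, 23, 25]
Total comparisons: 6

The merged array is [5, 12, 17, 17, 20, 22, 23, 25], requiring 6 comparisons. The merge step runs in O(n) time where n is the total number of elements.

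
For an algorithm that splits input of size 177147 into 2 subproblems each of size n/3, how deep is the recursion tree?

For divide and conquer with division factor 3:

Problem sizes at each level:
Level 0: 177147
Level 1: 59049
Level 2: 19683
Level 3: 6561
Level 4: 2187
Level 5: 729
Level 6: 243
Level 7: 81
Level 8: 27
Level 9: 9
Level 10: 3
Level 11: 1

The root is level 0 and the size-1 base case is level 11 (the tree spans levels 0 through 11, i.e. 12 levels counting the root), so the depth is the number of divisions: log_3(177147) = 11

The recursion tree depth is log_3(177147) = 11. At each level, the problem size is divided by 3, so it takes 11 divisions to reduce to a base case of size 1. The algorithm makes 2 recursive calls at each level.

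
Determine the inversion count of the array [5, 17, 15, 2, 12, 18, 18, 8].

Finding inversions in [5, 17, 15, 2, 12, 18, 18, 8]:

(0, 3): arr[0]=5 > arr[3]=2
(1, 2): arr[1]=17 > arr[2]=15
(1, 3): arr[1]=17 > arr[3]=2
(1, 4): arr[1]=17 > arr[4]=12
(1, 7): arr[1]=17 > arr[7]=8
(2, 3): arr[2]=15 > arr[3]=2
(2, 4): arr[2]=15 > arr[4]=12
(2, 7): arr[2]=15 > arr[7]=8
(4, 7): arr[4]=12 > arr[7]=8
(5, 7): arr[5]=18 > arr[7]=8
(6, 7): arr[6]=18 > arr[7]=8

Total inversions: 11

The array has 11 inversion(s): (0,3), (1,2), (1,3), (1,4), (1,7), (2,3), (2,4), (2,7), (4,7), (5,7), (6,7). Each pair (i,j) satisfies i < j and arr[i] > arr[j].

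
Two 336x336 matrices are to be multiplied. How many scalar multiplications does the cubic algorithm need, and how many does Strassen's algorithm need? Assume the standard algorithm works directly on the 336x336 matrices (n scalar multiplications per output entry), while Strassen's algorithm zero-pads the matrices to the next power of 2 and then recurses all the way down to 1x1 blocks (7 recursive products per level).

Matrix multiplication for 336x336 matrices:

Strassen's algorithm requires power-of-2 dimensions. Pad 336x336 to 512x512 (next power of 2).

Standard algorithm: 336^3 = 37933056 multiplications
Strassen's algorithm: 7^(log2(512)) = 7^9 = 40353607 multiplications
Difference: 37933056 - 40353607 = -2420551 (Strassen uses MORE here due to padding overhead — for small or just-over-power-of-2 n, padding can outweigh the per-level savings)

Standard: 37933056 multiplications (336^3). Strassen: 40353607 multiplications (7^9, after padding to 512x512). Strassen reduces 8 recursive multiplications to 7 at each level.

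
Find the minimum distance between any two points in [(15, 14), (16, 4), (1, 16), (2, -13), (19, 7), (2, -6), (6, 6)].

Computing all pairwise distances among 7 points:

d((15, 14), (16, 4)) = 10.0499
d((15, 14), (1, 16)) = 14.1421
d((15, 14), (2, -13)) = 29.9666
d((15, 14), (19, 7)) = 8.0623
d((15, 14), (2, -6)) = 23.8537
d((15, 14), (6, 6)) = 12.0416
d((16, 4), (1, 16)) = 19.2094
d((16, 4), (2, -13)) = 22.0227
d((16, 4), (19, 7)) = 4.2426 <-- minimum
d((16, 4), (2, -6)) = 17.2047
d((16, 4), (6, 6)) = 10.198
d((1, 16), (2, -13)) = 29.0172
d((1, 16), (19, 7)) = 20.1246
d((1, 16), (2, -6)) = 22.0227
d((1, 16), (6, 6)) = 11.1803
d((2, -13), (19, 7)) = 26.2488
d((2, -13), (2, -6)) = 7.0
d((2, -13), (6, 6)) = 19.4165
d((19, 7), (2, -6)) = 21.4009
d((19, 7), (6, 6)) = 13.0384
d((2, -6), (6, 6)) = 12.6491

Closest pair: (16, 4) and (19, 7) with distance 4.2426

The closest pair is (16, 4) and (19, 7) with Euclidean distance 4.2426. For 7 points, brute-force pairwise comparison is shown above. For large n, the divide-and-conquer algorithm (sort by x, recurse on halves, check the dividing strip) achieves O(n log n).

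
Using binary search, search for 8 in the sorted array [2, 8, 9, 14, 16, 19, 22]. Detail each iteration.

Binary search for 8 in [2, 8, 9, 14, 16, 19, 22]:

lo=0, hi=6, mid=3, arr[mid]=14 -> 14 > 8, search left half
lo=0, hi=2, mid=1, arr[mid]=8 -> Found target at index 1!

Binary search finds 8 at index 1 after 2 comparisons. The search repeatedly halves the search space by comparing with the middle element.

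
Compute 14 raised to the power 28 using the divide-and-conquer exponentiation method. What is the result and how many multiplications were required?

Computing 14^28 by squaring (build up from 14^1; each line after the first costs one multiplication):

14^1 = 14
14^2 = (14^1)^2 = 14^2 = 196
14^3 = 14 * 14^2 = 14 * 196 = 2744
14^6 = (14^3)^2 = 2744^2 = 7529536
14^7 = 14 * 14^6 = 14 * 7529536 = 105413504
14^14 = (14^7)^2 = 105413504^2 = 11112006825558016
14^28 = (14^14)^2 = 11112006825558016^2 = 123476695691247935826229781856256

Result: 123476695691247935826229781856256
Multiplications needed: 6 (6 lines after 14^1)

14^28 = 123476695691247935826229781856256. Using exponentiation by squaring, this requires 6 multiplications. The key idea: if the exponent is even, square the half-power; if odd, multiply by the base once.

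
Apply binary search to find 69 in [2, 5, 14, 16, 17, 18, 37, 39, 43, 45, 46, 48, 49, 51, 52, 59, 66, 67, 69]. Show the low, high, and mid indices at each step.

Binary search for 69 in [2, 5, 14, 16, 17, 18, 37, 39, 43, 45, 46, 48, 49, 51, 52, 59, 66, 67, 69]:

lo=0, hi=18, mid=9, arr[mid]=45 -> 45 < 69, search right half
lo=10, hi=18, mid=14, arr[mid]=52 -> 52 < 69, search right half
lo=15, hi=18, mid=16, arr[mid]=66 -> 66 < 69, search right half
lo=17, hi=18, mid=17, arr[mid]=67 -> 67 < 69, search right half
lo=18, hi=18, mid=18, arr[mid]=69 -> Found target at index 18!

Binary search finds 69 at index 18 after 5 comparisons. The search repeatedly halves the search space by comparing with the middle element.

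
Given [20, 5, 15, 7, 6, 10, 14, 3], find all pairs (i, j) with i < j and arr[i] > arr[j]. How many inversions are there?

Finding inversions in [20, 5, 15, 7, 6, 10, 14, 3]:

(0, 1): arr[0]=20 > arr[1]=5
(0, 2): arr[0]=20 > arr[2]=15
(0, 3): arr[0]=20 > arr[3]=7
(0, 4): arr[0]=20 > arr[4]=6
(0, 5): arr[0]=20 > arr[5]=10
(0, 6): arr[0]=20 > arr[6]=14
(0, 7): arr[0]=20 > arr[7]=3
(1, 7): arr[1]=5 > arr[7]=3
(2, 3): arr[2]=15 > arr[3]=7
(2, 4): arr[2]=15 > arr[4]=6
(2, 5): arr[2]=15 > arr[5]=10
(2, 6): arr[2]=15 > arr[6]=14
(2, 7): arr[2]=15 > arr[7]=3
(3, 4): arr[3]=7 > arr[4]=6
(3, 7): arr[3]=7 > arr[7]=3
(4, 7): arr[4]=6 > arr[7]=3
(5, 7): arr[5]=10 > arr[7]=3
(6, 7): arr[6]=14 > arr[7]=3

Total inversions: 18

The array has 18 inversion(s): (0,1), (0,2), (0,3), (0,4), (0,5), (0,6), (0,7), (1,7), (2,3), (2,4), (2,5), (2,6), (2,7), (3,4), (3,7), (4,7), (5,7), (6,7). Each pair (i,j) satisfies i < j and arr[i] > arr[j].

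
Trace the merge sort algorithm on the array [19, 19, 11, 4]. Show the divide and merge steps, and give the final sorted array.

Merge sort trace:

Split: [19, 19, 11, 4] -> [19, 19] and [11, 4]
  Split: [19, 19] -> [19] and [19]
  Merge: [19] + [19] -> [19, 19]
  Split: [11, 4] -> [11] and [4]
  Merge: [11] + [4] -> [4, 11]
Merge: [19, 19] + [4, 11] -> [4, 11, 19, 19]

Final sorted array: [4, 11, 19, 19]

The merge sort proceeds by recursively splitting the array and merging sorted halves.
After all merges, the sorted array is [4, 11, 19, 19].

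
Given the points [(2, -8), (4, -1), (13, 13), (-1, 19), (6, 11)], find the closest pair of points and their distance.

Computing all pairwise distances among 5 points:

d((2, -8), (4, -1)) = 7.2801 <-- minimum
d((2, -8), (13, 13)) = 23.7065
d((2, -8), (-1, 19)) = 27.1662
d((2, -8), (6, 11)) = 19.4165
d((4, -1), (13, 13)) = 16.6433
d((4, -1), (-1, 19)) = 20.6155
d((4, -1), (6, 11)) = 12.1655
d((13, 13), (-1, 19)) = 15.2315
d((13, 13), (6, 11)) = 7.2801 <-- minimum
d((-1, 19), (6, 11)) = 10.6301

Minimum distance: 7.2801 (tie among 2 pairs: (2, -8) and (4, -1); (13, 13) and (6, 11))

The minimum Euclidean distance is 7.2801. There is a tie: 2 pairs achieve this minimum — (2, -8) and (4, -1); (13, 13) and (6, 11). Any of these is a valid closest pair. For 5 points, brute-force pairwise comparison is shown above. For large n, the divide-and-conquer algorithm (sort by x, recurse on halves, check the dividing strip) achieves O(n log n).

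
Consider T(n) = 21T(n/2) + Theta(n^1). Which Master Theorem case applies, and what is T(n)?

Master Theorem for T(n) = 21T(n/2) + O(n^1):

a = 21, b = 2, c = 1
log_b(a) = log_2(21) = 4.3923

Case 1: c = 1 < log_2(21) = 4.3923
T(n) = O(n^(log_2 21))

For T(n) = 21T(n/2) + O(n^1): log_2(21) = 4.3923. This is Case 1 of the Master Theorem (c < log_b(a), work dominated by leaves), giving O(n^(log_2 21)).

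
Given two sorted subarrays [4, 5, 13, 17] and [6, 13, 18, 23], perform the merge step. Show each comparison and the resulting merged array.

Merging process:

Compare 4 vs 6: take 4 from left. Merged: [4]
Compare 5 vs 6: take 5 from left. Merged: [4, 5]
Compare 13 vs 6: take 6 from right. Merged: [4, 5, 6]
Compare 13 vs 13: take 13 from left. Merged: [4, 5, 6, 13]
Compare 17 vs 13: take 13 from right. Merged: [4, 5, 6, 13, 13]
Compare 17 vs 18: take 17 from left. Merged: [4, 5, 6, 13, 13, 17]
Append remaining from right: [18, 23]. Merged: [4, 5, 6, 13, 13, 17, 18, 23]

Final merged array: [4, 5, 6, 13, 13, 17, 18, 23]
Total comparisons: 6

The merged array is [4, 5, 6, 13, 13, 17, 18, 23], requiring 6 comparisons. The merge step runs in O(n) time where n is the total number of elements.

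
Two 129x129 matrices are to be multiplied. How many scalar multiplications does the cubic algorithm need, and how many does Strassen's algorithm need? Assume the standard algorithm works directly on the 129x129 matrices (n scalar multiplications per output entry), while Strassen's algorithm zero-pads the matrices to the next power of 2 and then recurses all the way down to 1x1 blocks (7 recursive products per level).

Matrix multiplication for 129x129 matrices:

Strassen's algorithm requires power-of-2 dimensions. Pad 129x129 to 256x256 (next power of 2).

Standard algorithm: 129^3 = 2146689 multiplications
Strassen's algorithm: 7^(log2(256)) = 7^8 = 5764801 multiplications
Difference: 2146689 - 5764801 = -3618112 (Strassen uses MORE here due to padding overhead — for small or just-over-power-of-2 n, padding can outweigh the per-level savings)

Standard: 2146689 multiplications (129^3). Strassen: 5764801 multiplications (7^8, after padding to 256x256). Strassen reduces 8 recursive multiplications to 7 at each level.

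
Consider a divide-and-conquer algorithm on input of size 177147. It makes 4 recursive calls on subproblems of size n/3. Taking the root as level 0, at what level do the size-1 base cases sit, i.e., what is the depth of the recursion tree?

For divide and conquer with division factor 3:

Problem sizes at each level:
Level 0: 177147
Level 1: 59049
Level 2: 19683
Level 3: 6561
Level 4: 2187
Level 5: 729
Level 6: 243
Level 7: 81
Level 8: 27
Level 9: 9
Level 10: 3
Level 11: 1

The root is level 0 and the size-1 base case is level 11 (the tree spans levels 0 through 11, i.e. 12 levels counting the root), so the depth is the number of divisions: log_3(177147) = 11

The recursion tree depth is log_3(177147) = 11. At each level, the problem size is divided by 3, so it takes 11 divisions to reduce to a base case of size 1. The algorithm makes 4 recursive calls at each level.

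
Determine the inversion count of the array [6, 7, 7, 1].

Finding inversions in [6, 7, 7, 1]:

(0, 3): arr[0]=6 > arr[3]=1
(1, 3): arr[1]=7 > arr[3]=1
(2, 3): arr[2]=7 > arr[3]=1

Total inversions: 3

The array has 3 inversion(s): (0,3), (1,3), (2,3). Each pair (i,j) satisfies i < j and arr[i] > arr[j].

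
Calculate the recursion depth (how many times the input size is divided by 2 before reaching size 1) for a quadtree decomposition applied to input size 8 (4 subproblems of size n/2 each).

For divide and conquer with division factor 2:

Problem sizes at each level:
Level 0: 8
Level 1: 4
Level 2: 2
Level 3: 1

The root is level 0 and the size-1 base case is level 3 (the tree spans levels 0 through 3, i.e. 4 levels counting the root), so the depth is the number of divisions: log_2(8) = 3

The recursion tree depth is log_2(8) = 3. At each level, the problem size is divided by 2, so it takes 3 divisions to reduce to a base case of size 1. The algorithm makes 4 recursive calls at each level.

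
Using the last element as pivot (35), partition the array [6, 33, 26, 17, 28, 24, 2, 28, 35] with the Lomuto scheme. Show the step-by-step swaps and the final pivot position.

Lomuto partition with pivot = 35:

Initial array: [6, 33, 26, 17, 28, 24, 2, 28, 35]

arr[0]=6 <= 35: swap with position 0, array becomes [6, 33, 26, 17, 28, 24, 2, 28, 35]
arr[1]=33 <= 35: swap with position 1, array becomes [6, 33, 26, 17, 28, 24, 2, 28, 35]
arr[2]=26 <= 35: swap with position 2, array becomes [6, 33, 26, 17, 28, 24, 2, 28, 35]
arr[3]=17 <= 35: swap with position 3, array becomes [6, 33, 26, 17, 28, 24, 2, 28, 35]
arr[4]=28 <= 35: swap with position 4, array becomes [6, 33, 26, 17, 28, 24, 2, 28, 35]
arr[5]=24 <= 35: swap with position 5, array becomes [6, 33, 26, 17, 28, 24, 2, 28, 35]
arr[6]=2 <= 35: swap with position 6, array becomes [6, 33, 26, 17, 28, 24, 2, 28, 35]
arr[7]=28 <= 35: swap with position 7, array becomes [6, 33, 26, 17, 28, 24, 2, 28, 35]

Place pivot at position 8: [6, 33, 26, 17, 28, 24, 2, 28, 35]
Pivot position: 8

After partitioning with pivot 35, the array becomes [6, 33, 26, 17, 28, 24, 2, 28, 35]. The pivot is placed at index 8. All elements to the left of the pivot are <= 35, and all elements to the right are > 35.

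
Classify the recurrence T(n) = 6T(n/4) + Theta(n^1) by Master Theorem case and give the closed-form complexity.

Master Theorem for T(n) = 6T(n/4) + O(n^1):

a = 6, b = 4, c = 1
log_b(a) = log_4(6) = 1.2925

Case 1: c = 1 < log_4(6) = 1.2925
T(n) = O(n^(log_4 6))

For T(n) = 6T(n/4) + O(n^1): log_4(6) = 1.2925. This is Case 1 of the Master Theorem (c < log_b(a), work dominated by leaves), giving O(n^(log_4 6)).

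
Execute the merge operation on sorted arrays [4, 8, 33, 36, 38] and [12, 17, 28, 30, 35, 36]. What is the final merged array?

Merging process:

Compare 4 vs 12: take 4 from left. Merged: [4]
Compare 8 vs 12: take 8 from left. Merged: [4, 8]
Compare 33 vs 12: take 12 from right. Merged: [4, 8, 12]
Compare 33 vs 17: take 17 from right. Merged: [4, 8, 12, 17]
Compare 33 vs 28: take 28 from right. Merged: [4, 8, 12, 17, 28]
Compare 33 vs 30: take 30 from right. Merged: [4, 8, 12, 17, 28, 30]
Compare 33 vs 35: take 33 from left. Merged: [4, 8, 12, 17, 28, 30, 33]
Compare 36 vs 35: take 35 from right. Merged: [4, 8, 12, 17, 28, 30, 33, 35]
Compare 36 vs 36: take 36 from left. Merged: [4, 8, 12, 17, 28, 30, 33, 35, 36]
Compare 38 vs 36: take 36 from right. Merged: [4, 8, 12, 17, 28, 30, 33, 35, 36, 36]
Append remaining from left: [38]. Merged: [4, 8, 12, 17, 28, 30, 33, 35, 36, 36, 38]

Final merged array: [4, 8, 12, 17, 28, 30, 33, 35, 36, 36, 38]
Total comparisons: 10

The merged array is [4, 8, 12, 17, 28, 30, 33, 35, 36, 36, 38], requiring 10 comparisons. The merge step runs in O(n) time where n is the total number of elements.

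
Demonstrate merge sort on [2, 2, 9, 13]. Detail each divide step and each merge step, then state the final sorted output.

Merge sort trace:

Split: [2, 2, 9, 13] -> [2, 2] and [9, 13]
  Split: [2, 2] -> [2] and [2]
  Merge: [2] + [2] -> [2, 2]
  Split: [9, 13] -> [9] and [13]
  Merge: [9] + [13] -> [9, 13]
Merge: [2, 2] + [9, 13] -> [2, 2, 9, 13]

Final sorted array: [2, 2, 9, 13]

The merge sort proceeds by recursively splitting the array and merging sorted halves.
After all merges, the sorted array is [2, 2, 9, 13].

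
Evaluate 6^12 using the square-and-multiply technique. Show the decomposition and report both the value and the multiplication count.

Computing 6^12 by squaring (build up from 6^1; each line after the first costs one multiplication):

6^1 = 6
6^2 = (6^1)^2 = 6^2 = 36
6^3 = 6 * 6^2 = 6 * 36 = 216
6^6 = (6^3)^2 = 216^2 = 46656
6^12 = (6^6)^2 = 46656^2 = 2176782336

Result: 2176782336
Multiplications needed: 4 (4 lines after 6^1)

6^12 = 2176782336. Using exponentiation by squaring, this requires 4 multiplications. The key idea: if the exponent is even, square the half-power; if odd, multiply by the base once.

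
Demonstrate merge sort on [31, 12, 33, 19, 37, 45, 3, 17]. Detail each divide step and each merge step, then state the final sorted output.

Merge sort trace:

Split: [31, 12, 33, 19, 37, 45, 3, 17] -> [31, 12, 33, 19] and [37, 45, 3, 17]
  Split: [31, 12, 33, 19] -> [31, 12] and [33, 19]
    Split: [31, 12] -> [31] and [12]
    Merge: [31] + [12] -> [12, 31]
    Split: [33, 19] -> [33] and [19]
    Merge: [33] + [19] -> [19, 33]
  Merge: [12, 31] + [19, 33] -> [12, 19, 31, 33]
  Split: [37, 45, 3, 17] -> [37, 45] and [3, 17]
    Split: [37, 45] -> [37] and [45]
    Merge: [37] + [45] -> [37, 45]
    Split: [3, 17] -> [3] and [17]
    Merge: [3] + [17] -> [3, 17]
  Merge: [37, 45] + [3, 17] -> [3, 17, 37, 45]
Merge: [12, 19, 31, 33] + [3, 17, 37, 45] -> [3, 12, 17, 19, 31, 33, 37, 45]

Final sorted array: [3, 12, 17, 19, 31, 33, 37, 45]

The merge sort proceeds by recursively splitting the array and merging sorted halves.
After all merges, the sorted array is [3, 12, 17, 19, 31, 33, 37, 45].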